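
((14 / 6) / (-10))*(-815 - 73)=207.20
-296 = -296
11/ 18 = 0.61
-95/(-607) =95/607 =0.16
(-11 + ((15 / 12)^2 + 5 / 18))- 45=-7799 / 144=-54.16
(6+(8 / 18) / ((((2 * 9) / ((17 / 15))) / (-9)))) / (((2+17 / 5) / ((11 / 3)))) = 8536 / 2187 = 3.90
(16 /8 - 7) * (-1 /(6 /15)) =12.50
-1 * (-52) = 52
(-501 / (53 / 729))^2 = 133392222441 / 2809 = 47487441.24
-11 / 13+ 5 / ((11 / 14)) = 789 / 143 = 5.52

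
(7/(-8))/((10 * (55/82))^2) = -11767/605000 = -0.02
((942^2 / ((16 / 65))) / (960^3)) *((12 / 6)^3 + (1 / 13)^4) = 1877341787 / 57593036800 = 0.03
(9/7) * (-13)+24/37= -4161/259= -16.07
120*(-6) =-720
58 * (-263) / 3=-15254 / 3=-5084.67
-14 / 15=-0.93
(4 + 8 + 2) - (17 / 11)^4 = 121453 / 14641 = 8.30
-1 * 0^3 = 0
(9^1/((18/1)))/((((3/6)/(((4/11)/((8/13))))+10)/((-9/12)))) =-13/376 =-0.03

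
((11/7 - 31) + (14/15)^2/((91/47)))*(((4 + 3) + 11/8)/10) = -19876823/819000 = -24.27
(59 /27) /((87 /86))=5074 /2349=2.16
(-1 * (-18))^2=324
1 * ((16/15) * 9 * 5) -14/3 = 130/3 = 43.33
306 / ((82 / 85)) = 317.20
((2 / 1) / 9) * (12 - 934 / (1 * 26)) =-622 / 117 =-5.32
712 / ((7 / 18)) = 12816 / 7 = 1830.86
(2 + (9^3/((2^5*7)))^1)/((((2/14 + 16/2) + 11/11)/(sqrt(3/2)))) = 1177*sqrt(6)/4096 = 0.70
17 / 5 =3.40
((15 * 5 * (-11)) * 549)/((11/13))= -535275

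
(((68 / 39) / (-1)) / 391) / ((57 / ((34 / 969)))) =-8 / 2914353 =-0.00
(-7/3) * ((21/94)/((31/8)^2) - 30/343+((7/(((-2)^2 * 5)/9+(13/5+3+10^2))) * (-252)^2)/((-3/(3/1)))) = 9620.00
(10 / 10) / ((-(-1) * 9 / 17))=1.89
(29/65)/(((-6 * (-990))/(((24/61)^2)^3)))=51314688/184185338340575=0.00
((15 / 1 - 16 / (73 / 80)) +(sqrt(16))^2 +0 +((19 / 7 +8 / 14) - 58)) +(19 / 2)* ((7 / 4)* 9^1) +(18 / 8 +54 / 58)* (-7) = 10208421 / 118552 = 86.11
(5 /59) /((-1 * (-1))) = 0.08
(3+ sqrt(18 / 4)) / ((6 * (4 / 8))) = sqrt(2) / 2+ 1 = 1.71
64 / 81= 0.79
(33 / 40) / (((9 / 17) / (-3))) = -4.68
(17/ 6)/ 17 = 0.17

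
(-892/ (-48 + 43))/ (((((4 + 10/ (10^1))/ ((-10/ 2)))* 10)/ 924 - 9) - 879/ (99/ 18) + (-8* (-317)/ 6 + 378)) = 0.28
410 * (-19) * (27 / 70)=-21033 / 7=-3004.71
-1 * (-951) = 951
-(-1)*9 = 9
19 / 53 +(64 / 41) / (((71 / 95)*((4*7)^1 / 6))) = 870523 / 1079981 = 0.81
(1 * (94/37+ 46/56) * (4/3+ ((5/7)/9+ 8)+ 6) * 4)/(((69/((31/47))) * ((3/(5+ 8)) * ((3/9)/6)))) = 302876262/1959853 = 154.54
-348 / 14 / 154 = -87 / 539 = -0.16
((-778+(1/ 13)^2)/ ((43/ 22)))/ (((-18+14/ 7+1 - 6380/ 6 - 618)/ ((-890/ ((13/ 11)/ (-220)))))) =2670018476400/ 68680417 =38875.98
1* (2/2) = 1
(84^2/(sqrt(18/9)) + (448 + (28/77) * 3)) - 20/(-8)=9935/22 + 3528 * sqrt(2)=5440.94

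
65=65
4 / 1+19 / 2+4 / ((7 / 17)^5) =11812645 / 33614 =351.42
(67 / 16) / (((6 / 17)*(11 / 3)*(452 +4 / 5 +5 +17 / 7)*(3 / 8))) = 39865 / 2126256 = 0.02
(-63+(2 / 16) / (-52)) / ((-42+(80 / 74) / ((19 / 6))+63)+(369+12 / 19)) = -969733 / 6017856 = -0.16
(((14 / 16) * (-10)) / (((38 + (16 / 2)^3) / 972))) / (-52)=1701 / 5720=0.30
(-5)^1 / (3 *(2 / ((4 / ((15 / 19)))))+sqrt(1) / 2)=-95 / 32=-2.97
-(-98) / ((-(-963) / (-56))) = -5488 / 963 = -5.70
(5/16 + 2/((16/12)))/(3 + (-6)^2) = 29/624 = 0.05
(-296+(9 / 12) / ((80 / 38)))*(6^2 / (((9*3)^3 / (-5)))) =47303 / 17496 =2.70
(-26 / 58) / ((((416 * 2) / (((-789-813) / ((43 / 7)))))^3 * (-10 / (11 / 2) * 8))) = -1939029218973 / 2042960580444160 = -0.00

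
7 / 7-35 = -34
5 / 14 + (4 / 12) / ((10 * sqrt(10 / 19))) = sqrt(190) / 300 + 5 / 14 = 0.40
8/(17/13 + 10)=104/147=0.71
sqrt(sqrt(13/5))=1.27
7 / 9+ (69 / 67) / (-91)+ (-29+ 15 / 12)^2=676763161 / 877968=770.83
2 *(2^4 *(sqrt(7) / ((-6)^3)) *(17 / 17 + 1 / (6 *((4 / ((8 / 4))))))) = -13 *sqrt(7) / 81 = -0.42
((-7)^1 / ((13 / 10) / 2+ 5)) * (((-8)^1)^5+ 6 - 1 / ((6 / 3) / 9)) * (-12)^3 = -7926871680 / 113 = -70149306.90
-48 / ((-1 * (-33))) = -16 / 11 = -1.45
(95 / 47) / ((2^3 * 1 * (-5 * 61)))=-19 / 22936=-0.00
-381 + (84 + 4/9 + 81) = -1940/9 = -215.56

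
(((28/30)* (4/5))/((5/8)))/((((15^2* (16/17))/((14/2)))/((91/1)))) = 303212/84375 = 3.59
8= 8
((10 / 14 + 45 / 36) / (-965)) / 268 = -11 / 1448272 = -0.00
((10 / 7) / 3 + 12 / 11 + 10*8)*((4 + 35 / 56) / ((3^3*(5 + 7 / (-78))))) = 4531501 / 1592514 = 2.85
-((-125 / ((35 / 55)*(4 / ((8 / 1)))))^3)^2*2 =-865020019531250000000 / 117649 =-7352548848959617.17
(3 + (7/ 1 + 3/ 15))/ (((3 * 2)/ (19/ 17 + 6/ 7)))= 47/ 14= 3.36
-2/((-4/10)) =5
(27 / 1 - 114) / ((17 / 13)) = -1131 / 17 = -66.53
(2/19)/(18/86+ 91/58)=4988/84265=0.06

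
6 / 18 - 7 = -20 / 3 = -6.67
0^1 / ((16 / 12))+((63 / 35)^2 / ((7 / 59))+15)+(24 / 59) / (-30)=42.30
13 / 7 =1.86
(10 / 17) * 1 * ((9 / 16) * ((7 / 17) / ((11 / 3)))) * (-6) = -2835 / 12716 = -0.22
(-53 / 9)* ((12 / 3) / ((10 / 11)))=-1166 / 45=-25.91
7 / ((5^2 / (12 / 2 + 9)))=21 / 5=4.20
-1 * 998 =-998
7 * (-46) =-322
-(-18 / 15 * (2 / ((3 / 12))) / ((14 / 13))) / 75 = 104 / 875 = 0.12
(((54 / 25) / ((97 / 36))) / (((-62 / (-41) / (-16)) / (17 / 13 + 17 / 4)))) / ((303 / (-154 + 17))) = 2103813648 / 98704775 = 21.31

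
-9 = -9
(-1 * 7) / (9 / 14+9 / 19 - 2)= 1862 / 235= 7.92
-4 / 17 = -0.24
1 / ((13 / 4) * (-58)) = -2 / 377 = -0.01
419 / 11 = 38.09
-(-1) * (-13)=-13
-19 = -19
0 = 0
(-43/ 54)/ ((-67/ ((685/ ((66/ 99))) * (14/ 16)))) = 206185/ 19296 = 10.69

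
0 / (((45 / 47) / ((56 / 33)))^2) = 0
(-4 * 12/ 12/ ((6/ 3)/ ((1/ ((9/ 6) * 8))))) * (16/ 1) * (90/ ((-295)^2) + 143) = -381.34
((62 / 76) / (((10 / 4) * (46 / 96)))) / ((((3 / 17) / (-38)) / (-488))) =8229632 / 115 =71562.02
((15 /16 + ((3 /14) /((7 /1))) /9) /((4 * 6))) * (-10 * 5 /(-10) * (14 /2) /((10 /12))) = 2213 /1344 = 1.65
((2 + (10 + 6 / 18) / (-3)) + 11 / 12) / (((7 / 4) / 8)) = -152 / 63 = -2.41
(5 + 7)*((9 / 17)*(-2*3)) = -648 / 17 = -38.12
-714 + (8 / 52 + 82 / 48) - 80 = -247147 / 312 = -792.14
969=969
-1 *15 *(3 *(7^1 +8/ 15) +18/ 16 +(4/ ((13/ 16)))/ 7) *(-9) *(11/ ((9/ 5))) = 14671635/ 728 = 20153.34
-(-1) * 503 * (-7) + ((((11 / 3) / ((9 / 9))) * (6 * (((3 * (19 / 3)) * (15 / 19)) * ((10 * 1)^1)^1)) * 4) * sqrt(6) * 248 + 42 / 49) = -24641 / 7 + 3273600 * sqrt(6) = 8015129.48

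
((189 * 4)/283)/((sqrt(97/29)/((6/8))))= 1.10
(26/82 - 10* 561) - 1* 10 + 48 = -5571.68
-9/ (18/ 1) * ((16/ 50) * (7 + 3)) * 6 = -48/ 5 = -9.60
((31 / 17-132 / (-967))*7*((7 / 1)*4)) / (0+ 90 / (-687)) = -723103682 / 246585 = -2932.47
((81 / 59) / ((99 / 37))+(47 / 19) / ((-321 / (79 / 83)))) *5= 830802620 / 328534833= 2.53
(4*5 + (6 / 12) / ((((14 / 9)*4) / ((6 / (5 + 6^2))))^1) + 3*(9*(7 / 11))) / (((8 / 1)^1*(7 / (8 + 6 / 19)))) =74209519 / 13436192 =5.52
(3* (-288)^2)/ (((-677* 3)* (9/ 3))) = -40.84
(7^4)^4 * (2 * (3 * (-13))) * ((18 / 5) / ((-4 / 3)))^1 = 34994275889789853 / 5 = 6998855177957970.60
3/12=1/4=0.25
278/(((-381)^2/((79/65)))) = 21962/9435465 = 0.00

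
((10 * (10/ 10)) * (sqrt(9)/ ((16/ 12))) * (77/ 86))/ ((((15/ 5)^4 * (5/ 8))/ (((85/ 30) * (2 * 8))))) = 20944/ 1161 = 18.04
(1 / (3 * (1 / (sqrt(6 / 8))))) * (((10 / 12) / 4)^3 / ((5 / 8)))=25 * sqrt(3) / 10368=0.00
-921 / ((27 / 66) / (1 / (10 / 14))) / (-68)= 23639 / 510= 46.35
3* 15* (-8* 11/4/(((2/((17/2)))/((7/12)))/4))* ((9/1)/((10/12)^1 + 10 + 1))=-530145/71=-7466.83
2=2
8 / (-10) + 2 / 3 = -2 / 15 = -0.13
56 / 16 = 7 / 2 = 3.50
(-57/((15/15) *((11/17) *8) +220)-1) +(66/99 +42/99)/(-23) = -38169/29348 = -1.30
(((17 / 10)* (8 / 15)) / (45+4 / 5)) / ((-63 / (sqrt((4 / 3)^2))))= -272 / 649215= -0.00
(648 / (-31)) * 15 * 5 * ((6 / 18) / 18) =-900 / 31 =-29.03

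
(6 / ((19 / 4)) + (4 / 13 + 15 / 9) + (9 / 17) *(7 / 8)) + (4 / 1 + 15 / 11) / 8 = 4.37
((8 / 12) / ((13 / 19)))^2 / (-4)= -361 / 1521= -0.24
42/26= 21/13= 1.62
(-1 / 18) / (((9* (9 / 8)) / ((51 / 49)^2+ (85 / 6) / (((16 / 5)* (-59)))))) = -13711639 / 2478465864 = -0.01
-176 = -176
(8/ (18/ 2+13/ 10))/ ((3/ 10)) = 800/ 309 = 2.59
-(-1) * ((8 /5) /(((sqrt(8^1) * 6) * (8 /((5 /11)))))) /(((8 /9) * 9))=sqrt(2) /2112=0.00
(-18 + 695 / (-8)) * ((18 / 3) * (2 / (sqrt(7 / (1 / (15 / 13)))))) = -839 * sqrt(1365) / 70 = -442.82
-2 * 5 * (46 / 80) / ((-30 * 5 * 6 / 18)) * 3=69 / 200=0.34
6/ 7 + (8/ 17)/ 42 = 310/ 357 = 0.87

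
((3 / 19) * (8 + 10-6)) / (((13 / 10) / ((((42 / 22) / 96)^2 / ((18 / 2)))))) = 245 / 3825536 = 0.00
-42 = -42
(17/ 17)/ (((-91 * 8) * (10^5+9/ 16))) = -2/ 145600819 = -0.00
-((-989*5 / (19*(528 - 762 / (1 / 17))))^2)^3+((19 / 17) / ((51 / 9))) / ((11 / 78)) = 769979494828853068742817593688842101 / 550554389160749296767574947881913024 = 1.40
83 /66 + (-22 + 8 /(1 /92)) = 715.26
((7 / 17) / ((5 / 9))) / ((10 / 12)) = 378 / 425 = 0.89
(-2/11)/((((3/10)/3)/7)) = -140/11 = -12.73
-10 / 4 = -2.50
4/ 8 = 1/ 2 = 0.50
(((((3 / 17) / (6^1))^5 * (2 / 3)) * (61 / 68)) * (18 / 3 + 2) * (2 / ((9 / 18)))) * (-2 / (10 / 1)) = -61 / 724127070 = -0.00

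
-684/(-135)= 76/15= 5.07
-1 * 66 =-66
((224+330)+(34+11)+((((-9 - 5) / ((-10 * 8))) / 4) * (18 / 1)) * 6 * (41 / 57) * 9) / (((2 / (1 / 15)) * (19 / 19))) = 478487 / 22800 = 20.99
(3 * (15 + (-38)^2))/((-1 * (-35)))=4377/35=125.06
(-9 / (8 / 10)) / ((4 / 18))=-50.62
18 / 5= 3.60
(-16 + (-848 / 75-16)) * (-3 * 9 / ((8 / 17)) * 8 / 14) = 35496 / 25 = 1419.84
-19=-19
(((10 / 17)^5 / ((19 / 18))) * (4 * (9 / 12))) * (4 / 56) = 2700000 / 188840981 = 0.01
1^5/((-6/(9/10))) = -3/20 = -0.15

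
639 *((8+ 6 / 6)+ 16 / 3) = 9159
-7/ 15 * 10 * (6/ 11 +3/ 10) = -217/ 55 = -3.95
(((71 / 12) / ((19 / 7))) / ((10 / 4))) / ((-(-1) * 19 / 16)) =3976 / 5415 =0.73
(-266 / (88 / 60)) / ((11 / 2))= -32.98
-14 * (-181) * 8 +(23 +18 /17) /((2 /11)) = 693747 /34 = 20404.32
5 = 5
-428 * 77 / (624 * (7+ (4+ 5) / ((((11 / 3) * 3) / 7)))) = -12947 / 3120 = -4.15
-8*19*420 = -63840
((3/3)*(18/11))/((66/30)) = 90/121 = 0.74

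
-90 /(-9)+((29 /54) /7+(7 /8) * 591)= 797129 /1512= 527.20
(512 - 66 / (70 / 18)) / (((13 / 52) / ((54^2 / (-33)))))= -67363488 / 385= -174970.10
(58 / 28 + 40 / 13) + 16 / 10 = 6141 / 910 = 6.75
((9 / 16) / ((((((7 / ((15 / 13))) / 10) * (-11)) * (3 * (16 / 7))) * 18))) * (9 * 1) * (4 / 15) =-0.00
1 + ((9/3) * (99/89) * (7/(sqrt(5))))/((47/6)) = 1 + 12474 * sqrt(5)/20915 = 2.33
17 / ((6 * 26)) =17 / 156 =0.11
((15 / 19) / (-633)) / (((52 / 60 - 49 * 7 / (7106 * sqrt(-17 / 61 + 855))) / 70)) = -9457009576014000 / 93879843686317537 - 10102207500 * sqrt(3180418) / 93879843686317537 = -0.10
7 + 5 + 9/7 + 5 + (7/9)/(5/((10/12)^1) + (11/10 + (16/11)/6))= 935822/50883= 18.39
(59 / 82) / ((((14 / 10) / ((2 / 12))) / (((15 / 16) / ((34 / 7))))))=1475 / 89216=0.02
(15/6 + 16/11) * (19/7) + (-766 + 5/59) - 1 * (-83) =-6107441/9086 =-672.18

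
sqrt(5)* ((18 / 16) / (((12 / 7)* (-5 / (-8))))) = 21* sqrt(5) / 20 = 2.35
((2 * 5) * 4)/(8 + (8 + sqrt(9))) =40/19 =2.11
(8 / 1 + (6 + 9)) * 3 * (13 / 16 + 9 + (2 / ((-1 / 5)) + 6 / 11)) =4347 / 176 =24.70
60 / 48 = 5 / 4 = 1.25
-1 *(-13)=13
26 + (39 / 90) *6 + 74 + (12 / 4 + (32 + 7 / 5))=139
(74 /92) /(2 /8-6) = -74 /529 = -0.14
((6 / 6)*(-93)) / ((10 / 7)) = -651 / 10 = -65.10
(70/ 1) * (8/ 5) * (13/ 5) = 1456/ 5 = 291.20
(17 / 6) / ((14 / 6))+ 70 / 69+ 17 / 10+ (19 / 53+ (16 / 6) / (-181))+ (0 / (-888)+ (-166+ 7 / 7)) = -1241196142 / 7722365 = -160.73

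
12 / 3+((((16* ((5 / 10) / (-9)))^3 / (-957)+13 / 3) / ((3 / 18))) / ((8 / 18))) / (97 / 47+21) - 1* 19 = -698171555 / 56018952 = -12.46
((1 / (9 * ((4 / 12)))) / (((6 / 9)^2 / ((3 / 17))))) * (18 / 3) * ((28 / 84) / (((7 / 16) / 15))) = 1080 / 119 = 9.08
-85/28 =-3.04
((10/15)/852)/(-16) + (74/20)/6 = 63043/102240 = 0.62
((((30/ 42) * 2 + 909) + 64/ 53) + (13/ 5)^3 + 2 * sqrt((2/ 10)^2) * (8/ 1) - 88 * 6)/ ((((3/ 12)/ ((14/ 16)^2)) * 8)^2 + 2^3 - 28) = -1608207979/ 52397125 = -30.69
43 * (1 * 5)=215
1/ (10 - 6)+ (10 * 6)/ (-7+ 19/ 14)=-3281/ 316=-10.38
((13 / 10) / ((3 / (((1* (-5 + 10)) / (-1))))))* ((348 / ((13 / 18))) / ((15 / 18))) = -6264 / 5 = -1252.80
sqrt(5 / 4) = sqrt(5) / 2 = 1.12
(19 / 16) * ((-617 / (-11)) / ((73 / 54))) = 316521 / 6424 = 49.27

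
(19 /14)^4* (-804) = -26194521 /9604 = -2727.46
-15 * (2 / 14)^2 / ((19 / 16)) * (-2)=480 / 931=0.52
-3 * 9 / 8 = -27 / 8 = -3.38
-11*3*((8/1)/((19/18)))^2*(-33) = 22581504/361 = 62552.64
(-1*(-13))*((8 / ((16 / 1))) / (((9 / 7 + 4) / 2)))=91 / 37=2.46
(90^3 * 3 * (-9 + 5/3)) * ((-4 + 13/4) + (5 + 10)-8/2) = -164389500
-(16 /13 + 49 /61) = -1613 /793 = -2.03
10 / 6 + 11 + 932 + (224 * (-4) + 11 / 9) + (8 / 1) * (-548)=-39007 / 9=-4334.11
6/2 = 3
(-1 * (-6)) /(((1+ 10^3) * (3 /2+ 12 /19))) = 0.00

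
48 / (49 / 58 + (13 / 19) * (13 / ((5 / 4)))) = 88160 / 14621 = 6.03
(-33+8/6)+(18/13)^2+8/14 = -103553/3549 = -29.18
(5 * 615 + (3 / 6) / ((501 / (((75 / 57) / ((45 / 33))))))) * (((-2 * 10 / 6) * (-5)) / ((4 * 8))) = 4390640125 / 2741472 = 1601.56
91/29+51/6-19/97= 64373/5626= 11.44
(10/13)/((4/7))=35/26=1.35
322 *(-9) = -2898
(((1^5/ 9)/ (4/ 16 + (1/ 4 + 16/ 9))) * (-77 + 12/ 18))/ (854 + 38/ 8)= -8/ 1845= -0.00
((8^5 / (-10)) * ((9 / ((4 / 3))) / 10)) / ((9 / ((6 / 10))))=-18432 / 125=-147.46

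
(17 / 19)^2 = 289 / 361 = 0.80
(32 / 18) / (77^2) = 16 / 53361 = 0.00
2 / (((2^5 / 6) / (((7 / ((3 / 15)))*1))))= 105 / 8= 13.12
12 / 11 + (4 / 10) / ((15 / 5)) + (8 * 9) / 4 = 3172 / 165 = 19.22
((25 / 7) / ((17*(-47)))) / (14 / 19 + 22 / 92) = -21850 / 4770829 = -0.00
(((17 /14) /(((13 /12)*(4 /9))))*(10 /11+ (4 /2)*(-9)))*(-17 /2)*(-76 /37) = -27872316 /37037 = -752.55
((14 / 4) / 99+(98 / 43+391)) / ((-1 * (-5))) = 3348679 / 42570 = 78.66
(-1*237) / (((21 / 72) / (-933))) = 5306904 / 7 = 758129.14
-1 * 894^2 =-799236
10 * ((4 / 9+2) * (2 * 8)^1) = 3520 / 9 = 391.11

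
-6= -6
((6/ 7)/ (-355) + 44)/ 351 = 109334/ 872235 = 0.13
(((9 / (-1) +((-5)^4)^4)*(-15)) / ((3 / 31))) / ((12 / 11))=-65040588375070 / 3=-21680196125023.33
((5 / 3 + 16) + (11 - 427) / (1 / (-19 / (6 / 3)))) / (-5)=-793.93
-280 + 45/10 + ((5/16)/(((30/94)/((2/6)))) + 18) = -37033/144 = -257.17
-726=-726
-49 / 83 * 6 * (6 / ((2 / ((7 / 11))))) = -6174 / 913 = -6.76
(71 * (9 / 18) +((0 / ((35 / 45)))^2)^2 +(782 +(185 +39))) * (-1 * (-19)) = 39577 / 2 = 19788.50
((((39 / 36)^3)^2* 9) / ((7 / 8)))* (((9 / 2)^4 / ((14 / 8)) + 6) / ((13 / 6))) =832810199 / 451584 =1844.20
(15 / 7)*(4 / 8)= 15 / 14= 1.07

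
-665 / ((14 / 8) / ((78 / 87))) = -9880 / 29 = -340.69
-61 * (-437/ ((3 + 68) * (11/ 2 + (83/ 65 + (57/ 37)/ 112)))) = 7180329520/ 129868727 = 55.29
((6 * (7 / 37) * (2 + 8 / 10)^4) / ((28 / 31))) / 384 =74431 / 370000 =0.20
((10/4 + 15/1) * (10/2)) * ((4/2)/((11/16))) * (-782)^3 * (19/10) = -2544086605760/11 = -231280600523.64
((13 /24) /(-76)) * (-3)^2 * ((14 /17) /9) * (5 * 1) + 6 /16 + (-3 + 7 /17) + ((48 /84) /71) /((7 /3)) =-120775303 /53938416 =-2.24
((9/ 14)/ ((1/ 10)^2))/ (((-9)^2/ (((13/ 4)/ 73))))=325/ 9198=0.04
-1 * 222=-222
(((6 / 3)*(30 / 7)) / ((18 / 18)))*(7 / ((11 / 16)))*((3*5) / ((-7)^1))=-14400 / 77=-187.01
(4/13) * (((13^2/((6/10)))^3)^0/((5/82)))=328/65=5.05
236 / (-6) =-118 / 3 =-39.33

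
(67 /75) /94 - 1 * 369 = -368.99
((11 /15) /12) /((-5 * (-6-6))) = 11 /10800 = 0.00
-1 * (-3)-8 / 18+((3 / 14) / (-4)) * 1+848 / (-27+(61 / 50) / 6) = -118080421 / 4051656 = -29.14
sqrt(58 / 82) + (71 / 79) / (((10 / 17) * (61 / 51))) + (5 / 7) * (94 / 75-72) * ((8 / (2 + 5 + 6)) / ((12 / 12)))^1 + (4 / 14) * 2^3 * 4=-272026523 / 13155870 + sqrt(1189) / 41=-19.84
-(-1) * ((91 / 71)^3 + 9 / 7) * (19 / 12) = 40356931 / 7516131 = 5.37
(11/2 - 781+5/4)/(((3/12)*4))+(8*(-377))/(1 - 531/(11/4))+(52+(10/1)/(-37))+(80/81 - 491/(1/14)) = -192002018797/25330644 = -7579.83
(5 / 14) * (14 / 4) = 5 / 4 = 1.25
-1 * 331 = -331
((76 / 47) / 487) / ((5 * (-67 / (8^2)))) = -4864 / 7667815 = -0.00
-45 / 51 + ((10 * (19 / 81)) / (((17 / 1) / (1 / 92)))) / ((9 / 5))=-502535 / 570078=-0.88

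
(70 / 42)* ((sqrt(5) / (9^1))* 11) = 4.55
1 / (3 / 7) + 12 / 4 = 16 / 3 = 5.33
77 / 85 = 0.91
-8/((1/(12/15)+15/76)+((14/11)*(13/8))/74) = -494912/91269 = -5.42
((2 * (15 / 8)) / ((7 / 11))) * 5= 825 / 28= 29.46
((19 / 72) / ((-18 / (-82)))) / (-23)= -779 / 14904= -0.05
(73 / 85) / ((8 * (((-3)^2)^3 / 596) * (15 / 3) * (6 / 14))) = 76139 / 1858950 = 0.04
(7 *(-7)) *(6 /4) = -147 /2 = -73.50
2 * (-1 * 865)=-1730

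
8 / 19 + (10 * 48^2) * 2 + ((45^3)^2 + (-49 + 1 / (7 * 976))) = 1077901183496723 / 129808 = 8303811656.42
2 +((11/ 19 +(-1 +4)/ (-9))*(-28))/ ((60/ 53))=-3484/ 855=-4.07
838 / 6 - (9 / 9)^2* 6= 401 / 3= 133.67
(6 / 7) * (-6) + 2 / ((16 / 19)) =-155 / 56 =-2.77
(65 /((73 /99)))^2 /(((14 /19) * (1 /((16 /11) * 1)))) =572200200 /37303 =15339.25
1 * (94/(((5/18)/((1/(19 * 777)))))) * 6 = 3384/24605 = 0.14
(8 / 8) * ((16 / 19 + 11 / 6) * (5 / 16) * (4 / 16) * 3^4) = 41175 / 2432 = 16.93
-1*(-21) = 21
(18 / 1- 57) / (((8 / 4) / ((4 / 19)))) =-78 / 19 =-4.11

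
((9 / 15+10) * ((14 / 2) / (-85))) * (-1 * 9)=3339 / 425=7.86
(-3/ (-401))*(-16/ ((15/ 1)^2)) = -16/ 30075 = -0.00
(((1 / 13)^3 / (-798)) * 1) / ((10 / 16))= -4 / 4383015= -0.00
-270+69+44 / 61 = -12217 / 61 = -200.28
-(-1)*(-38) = -38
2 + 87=89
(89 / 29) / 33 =89 / 957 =0.09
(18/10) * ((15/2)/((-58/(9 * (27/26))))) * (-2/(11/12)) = 19683/4147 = 4.75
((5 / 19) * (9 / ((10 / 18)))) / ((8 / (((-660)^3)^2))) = 836871243912000000 / 19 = 44045854942736842.11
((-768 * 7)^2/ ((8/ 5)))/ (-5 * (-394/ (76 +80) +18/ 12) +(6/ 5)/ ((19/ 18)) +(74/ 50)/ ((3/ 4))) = 13942656000/ 6359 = 2192586.26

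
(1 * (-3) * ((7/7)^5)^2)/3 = -1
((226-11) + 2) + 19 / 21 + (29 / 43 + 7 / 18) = 1186369 / 5418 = 218.97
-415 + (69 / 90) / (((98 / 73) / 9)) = -401663 / 980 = -409.86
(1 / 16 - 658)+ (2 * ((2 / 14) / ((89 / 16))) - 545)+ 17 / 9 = -1201.00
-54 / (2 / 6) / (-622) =81 / 311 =0.26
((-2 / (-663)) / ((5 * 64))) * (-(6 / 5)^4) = -27 / 1381250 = -0.00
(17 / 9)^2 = 289 / 81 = 3.57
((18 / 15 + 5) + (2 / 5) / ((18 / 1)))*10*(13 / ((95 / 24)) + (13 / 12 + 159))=5214692 / 513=10165.09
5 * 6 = 30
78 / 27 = 26 / 9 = 2.89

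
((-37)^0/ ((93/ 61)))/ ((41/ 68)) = 4148/ 3813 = 1.09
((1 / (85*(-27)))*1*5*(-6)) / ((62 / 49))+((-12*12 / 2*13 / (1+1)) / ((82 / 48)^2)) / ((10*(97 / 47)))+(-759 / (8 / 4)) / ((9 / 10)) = -429.43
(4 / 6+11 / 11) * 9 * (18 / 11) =270 / 11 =24.55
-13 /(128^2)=-13 /16384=-0.00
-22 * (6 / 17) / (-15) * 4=176 / 85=2.07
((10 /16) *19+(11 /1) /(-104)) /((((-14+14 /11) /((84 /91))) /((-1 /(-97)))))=-5049 /573755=-0.01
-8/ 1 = -8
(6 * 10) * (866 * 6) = 311760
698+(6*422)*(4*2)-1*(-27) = 20981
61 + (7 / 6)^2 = 2245 / 36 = 62.36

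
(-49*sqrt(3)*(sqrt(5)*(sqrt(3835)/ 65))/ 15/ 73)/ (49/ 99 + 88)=-0.00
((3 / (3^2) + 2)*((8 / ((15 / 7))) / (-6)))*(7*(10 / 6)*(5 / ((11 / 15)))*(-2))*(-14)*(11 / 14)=-68600 / 27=-2540.74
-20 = -20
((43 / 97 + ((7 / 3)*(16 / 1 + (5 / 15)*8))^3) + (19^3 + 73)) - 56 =6329173871 / 70713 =89505.10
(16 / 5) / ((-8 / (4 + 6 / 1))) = -4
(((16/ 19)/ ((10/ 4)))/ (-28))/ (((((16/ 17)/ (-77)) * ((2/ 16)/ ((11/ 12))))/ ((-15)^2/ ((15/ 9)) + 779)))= 1880098/ 285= 6596.84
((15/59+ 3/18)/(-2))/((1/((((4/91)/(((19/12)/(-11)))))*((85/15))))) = 0.36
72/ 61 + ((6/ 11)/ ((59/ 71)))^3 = 24397715664/ 16674926389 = 1.46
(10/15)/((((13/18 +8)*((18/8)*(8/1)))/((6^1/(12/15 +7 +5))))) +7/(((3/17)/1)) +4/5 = 1524859/37680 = 40.47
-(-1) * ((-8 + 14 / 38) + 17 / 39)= -7.20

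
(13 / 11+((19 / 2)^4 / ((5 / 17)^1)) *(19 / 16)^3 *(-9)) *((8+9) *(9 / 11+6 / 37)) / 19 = -537064330052229 / 1467023360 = -366091.19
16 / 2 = 8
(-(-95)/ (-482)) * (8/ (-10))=38/ 241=0.16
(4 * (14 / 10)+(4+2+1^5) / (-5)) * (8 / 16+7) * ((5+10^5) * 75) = 472523625 / 2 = 236261812.50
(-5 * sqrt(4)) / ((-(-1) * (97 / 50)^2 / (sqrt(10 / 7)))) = -25000 * sqrt(70) / 65863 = -3.18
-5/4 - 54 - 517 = -2289/4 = -572.25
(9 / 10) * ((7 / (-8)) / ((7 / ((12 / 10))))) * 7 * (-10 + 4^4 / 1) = -232.47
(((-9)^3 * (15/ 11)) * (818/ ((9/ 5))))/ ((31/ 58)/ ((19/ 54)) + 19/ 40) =-109524474000/ 483439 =-226552.83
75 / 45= 1.67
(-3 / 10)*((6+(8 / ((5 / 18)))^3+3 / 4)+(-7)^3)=-35327433 / 5000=-7065.49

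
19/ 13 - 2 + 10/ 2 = 58/ 13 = 4.46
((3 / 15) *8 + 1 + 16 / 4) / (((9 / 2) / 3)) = 22 / 5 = 4.40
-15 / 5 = -3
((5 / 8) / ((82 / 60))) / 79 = 75 / 12956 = 0.01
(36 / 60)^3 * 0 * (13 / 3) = 0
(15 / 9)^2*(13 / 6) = 325 / 54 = 6.02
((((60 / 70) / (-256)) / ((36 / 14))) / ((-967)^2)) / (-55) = 1 / 39498159360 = 0.00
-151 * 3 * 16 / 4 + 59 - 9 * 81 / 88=-154993 / 88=-1761.28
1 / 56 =0.02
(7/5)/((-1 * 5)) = -7/25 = -0.28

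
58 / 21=2.76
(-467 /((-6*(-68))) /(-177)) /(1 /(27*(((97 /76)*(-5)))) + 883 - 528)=679485 /37300759576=0.00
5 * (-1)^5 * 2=-10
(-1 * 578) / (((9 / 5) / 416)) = -1202240 / 9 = -133582.22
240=240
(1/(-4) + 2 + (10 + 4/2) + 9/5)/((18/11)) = 3421/360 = 9.50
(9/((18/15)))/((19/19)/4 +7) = 30/29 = 1.03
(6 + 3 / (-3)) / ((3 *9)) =5 / 27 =0.19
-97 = -97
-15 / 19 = -0.79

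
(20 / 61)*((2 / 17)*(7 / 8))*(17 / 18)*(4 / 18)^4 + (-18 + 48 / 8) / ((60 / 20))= -14407676 / 3601989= -4.00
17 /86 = 0.20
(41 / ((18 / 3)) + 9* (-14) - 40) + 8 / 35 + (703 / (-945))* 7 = -62047 / 378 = -164.15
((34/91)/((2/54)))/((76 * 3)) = 153/3458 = 0.04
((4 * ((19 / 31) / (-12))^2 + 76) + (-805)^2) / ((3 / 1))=22421702557 / 103788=216033.67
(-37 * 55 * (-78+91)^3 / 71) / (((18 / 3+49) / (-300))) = 24386700 / 71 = 343474.65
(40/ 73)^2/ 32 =50/ 5329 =0.01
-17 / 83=-0.20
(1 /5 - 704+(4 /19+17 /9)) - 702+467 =-800879 /855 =-936.70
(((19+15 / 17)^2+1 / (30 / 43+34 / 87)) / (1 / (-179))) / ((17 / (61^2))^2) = -1155637668552769463 / 340097512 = -3397959784.41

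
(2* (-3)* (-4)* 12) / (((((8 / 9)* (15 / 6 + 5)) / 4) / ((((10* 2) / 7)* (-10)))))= -34560 / 7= -4937.14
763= 763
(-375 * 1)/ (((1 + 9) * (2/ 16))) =-300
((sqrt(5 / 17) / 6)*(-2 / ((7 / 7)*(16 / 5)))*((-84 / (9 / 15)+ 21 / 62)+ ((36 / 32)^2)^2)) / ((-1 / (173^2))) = -233425.21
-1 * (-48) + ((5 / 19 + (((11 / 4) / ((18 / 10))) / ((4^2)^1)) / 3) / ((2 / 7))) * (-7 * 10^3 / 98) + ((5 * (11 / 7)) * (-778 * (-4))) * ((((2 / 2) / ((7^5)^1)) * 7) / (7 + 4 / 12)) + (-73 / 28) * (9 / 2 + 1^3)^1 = -10676708915 / 275903712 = -38.70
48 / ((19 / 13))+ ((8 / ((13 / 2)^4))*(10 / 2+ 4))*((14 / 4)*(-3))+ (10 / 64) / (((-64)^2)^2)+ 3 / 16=9499387779180239 / 291337832235008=32.61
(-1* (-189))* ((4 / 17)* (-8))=-6048 / 17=-355.76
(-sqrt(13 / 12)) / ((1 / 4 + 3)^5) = -0.00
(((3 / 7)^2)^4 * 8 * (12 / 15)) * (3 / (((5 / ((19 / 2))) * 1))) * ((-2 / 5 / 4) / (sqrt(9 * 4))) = -498636 / 720600125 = -0.00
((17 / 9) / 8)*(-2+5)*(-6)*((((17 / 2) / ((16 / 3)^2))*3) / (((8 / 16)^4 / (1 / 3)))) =-2601 / 128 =-20.32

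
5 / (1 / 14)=70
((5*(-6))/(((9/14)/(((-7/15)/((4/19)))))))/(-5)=-931/45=-20.69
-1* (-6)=6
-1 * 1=-1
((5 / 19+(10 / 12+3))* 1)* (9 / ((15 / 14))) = 3269 / 95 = 34.41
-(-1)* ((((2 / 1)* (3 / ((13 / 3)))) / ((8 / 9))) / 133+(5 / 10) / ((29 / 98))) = 341233 / 200564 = 1.70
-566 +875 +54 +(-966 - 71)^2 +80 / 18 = 9681628 / 9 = 1075736.44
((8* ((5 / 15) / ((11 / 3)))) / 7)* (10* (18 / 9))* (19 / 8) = 4.94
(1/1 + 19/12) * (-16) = -124/3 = -41.33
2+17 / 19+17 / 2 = 433 / 38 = 11.39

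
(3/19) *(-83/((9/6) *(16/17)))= -9.28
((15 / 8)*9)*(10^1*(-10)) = -3375 / 2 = -1687.50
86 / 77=1.12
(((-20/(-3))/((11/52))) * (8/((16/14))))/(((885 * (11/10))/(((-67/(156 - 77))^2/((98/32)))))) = 149393920/2806933437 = 0.05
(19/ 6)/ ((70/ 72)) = 114/ 35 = 3.26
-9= -9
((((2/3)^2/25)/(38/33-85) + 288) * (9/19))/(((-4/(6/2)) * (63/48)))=-717205872/9200275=-77.95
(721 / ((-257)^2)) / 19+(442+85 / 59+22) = 34461702730 / 74040929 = 465.44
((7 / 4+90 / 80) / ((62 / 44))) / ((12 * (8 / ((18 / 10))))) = 759 / 19840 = 0.04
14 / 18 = 7 / 9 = 0.78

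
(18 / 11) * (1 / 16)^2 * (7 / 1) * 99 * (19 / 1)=10773 / 128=84.16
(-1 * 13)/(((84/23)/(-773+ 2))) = 76843/28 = 2744.39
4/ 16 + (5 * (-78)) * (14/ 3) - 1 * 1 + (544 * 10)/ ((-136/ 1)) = -7443/ 4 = -1860.75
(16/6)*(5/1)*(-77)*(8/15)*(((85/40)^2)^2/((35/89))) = -81767059/2880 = -28391.34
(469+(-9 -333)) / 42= 127 / 42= 3.02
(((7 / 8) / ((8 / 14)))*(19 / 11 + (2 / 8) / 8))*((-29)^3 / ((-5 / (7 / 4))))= 5178199313 / 225280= 22985.61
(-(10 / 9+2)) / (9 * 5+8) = -28 / 477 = -0.06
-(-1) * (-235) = -235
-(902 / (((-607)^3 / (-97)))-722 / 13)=161473110624 / 2907431059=55.54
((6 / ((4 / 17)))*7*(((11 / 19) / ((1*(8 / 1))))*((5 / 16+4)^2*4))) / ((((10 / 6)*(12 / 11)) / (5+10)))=616982751 / 77824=7927.92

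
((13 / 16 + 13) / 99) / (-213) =-221 / 337392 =-0.00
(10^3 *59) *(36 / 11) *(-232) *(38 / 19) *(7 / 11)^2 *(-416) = 20089165824000 / 1331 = 15093287621.34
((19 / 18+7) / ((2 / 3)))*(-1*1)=-145 / 12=-12.08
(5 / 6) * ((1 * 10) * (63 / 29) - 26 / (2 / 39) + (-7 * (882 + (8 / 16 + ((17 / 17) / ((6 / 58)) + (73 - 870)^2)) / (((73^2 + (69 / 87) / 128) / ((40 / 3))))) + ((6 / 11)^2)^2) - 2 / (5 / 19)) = -6724559747631145223 / 453541143921426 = -14826.79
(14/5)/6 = 0.47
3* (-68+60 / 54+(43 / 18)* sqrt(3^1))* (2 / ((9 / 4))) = -4816 / 27+172* sqrt(3) / 27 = -167.34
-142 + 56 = -86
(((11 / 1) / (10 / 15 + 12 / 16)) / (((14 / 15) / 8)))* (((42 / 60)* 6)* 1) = 4752 / 17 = 279.53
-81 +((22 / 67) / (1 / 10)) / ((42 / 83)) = -104837 / 1407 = -74.51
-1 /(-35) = 1 /35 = 0.03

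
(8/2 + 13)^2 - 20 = 269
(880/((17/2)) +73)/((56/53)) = 159053/952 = 167.07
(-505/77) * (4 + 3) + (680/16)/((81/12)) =-11765/297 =-39.61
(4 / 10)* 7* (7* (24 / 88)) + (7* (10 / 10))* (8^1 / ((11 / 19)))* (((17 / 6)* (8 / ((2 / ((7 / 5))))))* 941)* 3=238291606 / 55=4332574.65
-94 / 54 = -47 / 27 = -1.74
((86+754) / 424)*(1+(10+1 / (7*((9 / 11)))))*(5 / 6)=8800 / 477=18.45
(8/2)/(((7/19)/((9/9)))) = 76/7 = 10.86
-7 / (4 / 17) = -119 / 4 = -29.75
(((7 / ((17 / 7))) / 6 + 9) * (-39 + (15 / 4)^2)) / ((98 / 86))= -790039 / 3808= -207.47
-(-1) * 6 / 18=1 / 3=0.33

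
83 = 83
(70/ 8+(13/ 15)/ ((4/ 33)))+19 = 349/ 10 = 34.90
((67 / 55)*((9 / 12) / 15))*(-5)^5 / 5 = -1675 / 44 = -38.07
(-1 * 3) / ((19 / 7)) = -21 / 19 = -1.11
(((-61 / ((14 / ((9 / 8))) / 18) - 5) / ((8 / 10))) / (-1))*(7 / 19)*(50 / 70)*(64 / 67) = 29.30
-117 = -117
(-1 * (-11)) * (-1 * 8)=-88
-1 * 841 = -841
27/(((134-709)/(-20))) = 0.94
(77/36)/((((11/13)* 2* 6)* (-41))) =-91/17712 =-0.01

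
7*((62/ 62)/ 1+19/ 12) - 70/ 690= 4963/ 276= 17.98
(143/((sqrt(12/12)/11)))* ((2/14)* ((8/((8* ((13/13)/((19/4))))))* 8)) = 59774/7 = 8539.14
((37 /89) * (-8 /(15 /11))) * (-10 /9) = 6512 /2403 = 2.71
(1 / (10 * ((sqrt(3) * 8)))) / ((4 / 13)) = 13 * sqrt(3) / 960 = 0.02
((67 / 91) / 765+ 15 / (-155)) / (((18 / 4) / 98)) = -5789504 / 2774655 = -2.09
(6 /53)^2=36 /2809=0.01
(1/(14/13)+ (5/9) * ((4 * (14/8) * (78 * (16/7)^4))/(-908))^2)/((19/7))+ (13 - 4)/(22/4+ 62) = 27454054220113/493647304710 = 55.61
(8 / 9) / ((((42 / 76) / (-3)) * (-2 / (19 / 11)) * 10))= 1444 / 3465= 0.42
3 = 3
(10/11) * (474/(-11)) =-4740/121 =-39.17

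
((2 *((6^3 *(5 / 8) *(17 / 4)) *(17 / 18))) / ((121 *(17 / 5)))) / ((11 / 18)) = 11475 / 2662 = 4.31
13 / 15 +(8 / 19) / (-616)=0.87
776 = 776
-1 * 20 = -20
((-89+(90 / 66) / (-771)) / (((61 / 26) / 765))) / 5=-5804.08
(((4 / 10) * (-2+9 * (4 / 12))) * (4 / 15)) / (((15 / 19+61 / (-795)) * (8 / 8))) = 4028 / 26915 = 0.15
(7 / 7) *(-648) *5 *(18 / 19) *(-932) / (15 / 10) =36236160 / 19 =1907166.32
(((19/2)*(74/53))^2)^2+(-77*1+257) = 245662822261/7890481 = 31134.07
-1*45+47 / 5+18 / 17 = -2936 / 85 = -34.54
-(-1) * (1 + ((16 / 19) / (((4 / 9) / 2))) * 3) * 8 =1880 / 19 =98.95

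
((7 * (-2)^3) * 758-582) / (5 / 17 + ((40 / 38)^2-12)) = 20313470 / 5003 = 4060.26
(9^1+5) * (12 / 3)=56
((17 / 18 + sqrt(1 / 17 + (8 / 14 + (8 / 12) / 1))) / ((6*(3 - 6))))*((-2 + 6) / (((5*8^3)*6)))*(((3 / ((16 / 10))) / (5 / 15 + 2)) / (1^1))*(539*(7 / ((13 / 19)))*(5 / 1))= -7315*sqrt(165291) / 8146944 - 870485 / 2875392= -0.67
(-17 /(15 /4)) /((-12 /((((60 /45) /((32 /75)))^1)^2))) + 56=34381 /576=59.69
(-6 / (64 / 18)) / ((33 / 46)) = -207 / 88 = -2.35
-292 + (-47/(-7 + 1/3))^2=-96919/400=-242.30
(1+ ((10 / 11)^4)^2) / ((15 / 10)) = 628717762 / 643076643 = 0.98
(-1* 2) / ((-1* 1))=2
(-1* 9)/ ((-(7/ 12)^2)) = 1296/ 49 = 26.45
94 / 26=3.62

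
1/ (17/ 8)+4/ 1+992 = 16940/ 17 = 996.47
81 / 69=27 / 23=1.17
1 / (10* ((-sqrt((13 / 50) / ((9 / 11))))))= -3* sqrt(286) / 286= -0.18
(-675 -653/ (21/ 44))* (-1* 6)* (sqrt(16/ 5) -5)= -429070/ 7+343256* sqrt(5)/ 35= -39365.89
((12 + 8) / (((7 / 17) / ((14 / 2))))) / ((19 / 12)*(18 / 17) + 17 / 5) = 57800 / 863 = 66.98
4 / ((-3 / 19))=-76 / 3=-25.33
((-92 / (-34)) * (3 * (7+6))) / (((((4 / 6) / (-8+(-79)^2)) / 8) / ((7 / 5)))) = 939288168 / 85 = 11050449.04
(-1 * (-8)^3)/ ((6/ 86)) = 22016/ 3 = 7338.67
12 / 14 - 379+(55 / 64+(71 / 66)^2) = -183501455 / 487872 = -376.13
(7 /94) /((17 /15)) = 105 /1598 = 0.07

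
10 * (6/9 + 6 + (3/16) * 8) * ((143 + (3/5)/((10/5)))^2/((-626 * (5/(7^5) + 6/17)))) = -28749320355959/3790818120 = -7583.94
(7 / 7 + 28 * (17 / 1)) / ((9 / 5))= 265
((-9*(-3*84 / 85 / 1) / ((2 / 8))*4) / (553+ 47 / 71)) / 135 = 47712 / 8353375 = 0.01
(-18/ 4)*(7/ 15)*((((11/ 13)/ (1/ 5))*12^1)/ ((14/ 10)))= -990/ 13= -76.15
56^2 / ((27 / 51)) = 53312 / 9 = 5923.56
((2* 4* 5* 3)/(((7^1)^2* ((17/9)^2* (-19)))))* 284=-2760480/269059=-10.26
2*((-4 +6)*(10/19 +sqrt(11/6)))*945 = 37800/19 +630*sqrt(66) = 7107.62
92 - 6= 86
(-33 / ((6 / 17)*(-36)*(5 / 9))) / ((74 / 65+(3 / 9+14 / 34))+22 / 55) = 123981 / 60560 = 2.05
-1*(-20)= 20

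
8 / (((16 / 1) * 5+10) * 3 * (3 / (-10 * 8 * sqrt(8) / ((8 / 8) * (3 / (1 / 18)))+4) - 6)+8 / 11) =-1016751824 / 307027217831+423403200 * sqrt(2) / 307027217831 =-0.00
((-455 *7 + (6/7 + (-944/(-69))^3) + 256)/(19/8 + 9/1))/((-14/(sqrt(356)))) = 6758578280 *sqrt(89)/1464821631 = 43.53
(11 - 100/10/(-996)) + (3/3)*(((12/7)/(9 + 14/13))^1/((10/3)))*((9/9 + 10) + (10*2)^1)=28752047/2283330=12.59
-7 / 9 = -0.78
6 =6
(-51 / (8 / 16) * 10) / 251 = -1020 / 251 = -4.06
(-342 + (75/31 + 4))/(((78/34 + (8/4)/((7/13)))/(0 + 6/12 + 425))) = -1053501407/44330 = -23764.98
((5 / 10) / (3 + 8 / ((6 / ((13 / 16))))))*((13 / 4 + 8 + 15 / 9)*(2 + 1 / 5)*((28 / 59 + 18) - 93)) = -1499377 / 5782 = -259.32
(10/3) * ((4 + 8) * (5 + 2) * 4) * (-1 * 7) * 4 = -31360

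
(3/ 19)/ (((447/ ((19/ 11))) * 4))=1/ 6556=0.00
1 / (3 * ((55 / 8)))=8 / 165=0.05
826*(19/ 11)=15694/ 11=1426.73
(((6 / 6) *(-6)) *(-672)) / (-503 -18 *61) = -4032 / 1601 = -2.52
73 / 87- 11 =-884 / 87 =-10.16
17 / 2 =8.50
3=3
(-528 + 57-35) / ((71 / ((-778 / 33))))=35788 / 213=168.02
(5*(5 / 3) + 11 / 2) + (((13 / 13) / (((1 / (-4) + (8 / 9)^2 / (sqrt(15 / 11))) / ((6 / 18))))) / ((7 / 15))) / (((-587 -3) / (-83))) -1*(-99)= 3442176*sqrt(165) / 257084653 + 174144331421 / 1542507918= 113.07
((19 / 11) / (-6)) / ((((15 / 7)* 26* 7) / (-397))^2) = -0.30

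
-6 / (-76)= 3 / 38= 0.08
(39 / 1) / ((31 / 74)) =2886 / 31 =93.10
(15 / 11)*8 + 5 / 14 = 1735 / 154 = 11.27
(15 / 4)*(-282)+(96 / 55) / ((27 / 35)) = -208937 / 198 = -1055.24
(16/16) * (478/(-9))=-478/9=-53.11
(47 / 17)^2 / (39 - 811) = -2209 / 223108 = -0.01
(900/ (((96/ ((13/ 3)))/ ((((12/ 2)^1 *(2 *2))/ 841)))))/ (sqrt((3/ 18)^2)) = 5850/ 841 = 6.96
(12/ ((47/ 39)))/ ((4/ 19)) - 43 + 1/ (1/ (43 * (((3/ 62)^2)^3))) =11473649061277/ 2669611072448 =4.30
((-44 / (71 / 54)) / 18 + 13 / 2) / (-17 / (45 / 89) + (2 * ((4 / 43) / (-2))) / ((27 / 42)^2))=-11476485 / 83702042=-0.14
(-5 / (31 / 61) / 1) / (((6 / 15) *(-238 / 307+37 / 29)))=-49.13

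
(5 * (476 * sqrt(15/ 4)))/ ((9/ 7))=3584.66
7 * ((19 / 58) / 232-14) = -1318555 / 13456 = -97.99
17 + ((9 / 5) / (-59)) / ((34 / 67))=169907 / 10030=16.94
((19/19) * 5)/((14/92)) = 230/7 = 32.86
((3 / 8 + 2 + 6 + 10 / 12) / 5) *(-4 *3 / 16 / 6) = -221 / 960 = -0.23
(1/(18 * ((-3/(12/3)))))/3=-0.02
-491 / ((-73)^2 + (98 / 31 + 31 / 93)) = -45663 / 495922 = -0.09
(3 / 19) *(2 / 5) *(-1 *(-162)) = 972 / 95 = 10.23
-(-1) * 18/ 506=9/ 253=0.04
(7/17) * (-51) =-21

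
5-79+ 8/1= -66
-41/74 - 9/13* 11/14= -3697/3367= -1.10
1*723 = 723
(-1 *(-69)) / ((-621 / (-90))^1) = 10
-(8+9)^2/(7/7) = -289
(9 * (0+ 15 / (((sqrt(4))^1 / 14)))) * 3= 2835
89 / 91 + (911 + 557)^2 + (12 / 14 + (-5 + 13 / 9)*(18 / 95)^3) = 168137538176649 / 78021125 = 2155025.81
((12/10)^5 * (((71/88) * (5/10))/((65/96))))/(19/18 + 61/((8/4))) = 104976/2234375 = 0.05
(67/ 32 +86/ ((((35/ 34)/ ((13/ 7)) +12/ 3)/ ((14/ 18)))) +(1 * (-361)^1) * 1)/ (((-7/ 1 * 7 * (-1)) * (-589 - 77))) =199559057/ 18919365696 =0.01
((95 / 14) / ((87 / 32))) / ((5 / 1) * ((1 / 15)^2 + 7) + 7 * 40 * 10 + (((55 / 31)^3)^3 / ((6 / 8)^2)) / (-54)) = 1017264462631816725 / 1153147066379570037286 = 0.00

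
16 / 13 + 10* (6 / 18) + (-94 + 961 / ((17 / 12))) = 390452 / 663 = 588.92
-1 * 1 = -1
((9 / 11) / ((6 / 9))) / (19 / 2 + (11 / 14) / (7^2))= 3087 / 23936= 0.13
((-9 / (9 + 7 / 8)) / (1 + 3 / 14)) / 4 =-252 / 1343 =-0.19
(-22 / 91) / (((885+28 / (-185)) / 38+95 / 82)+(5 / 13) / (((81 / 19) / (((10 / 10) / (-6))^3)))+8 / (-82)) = -55471592880 / 5586217417501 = -0.01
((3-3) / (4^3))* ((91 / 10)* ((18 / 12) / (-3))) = 0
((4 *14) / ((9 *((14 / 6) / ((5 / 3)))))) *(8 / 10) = 32 / 9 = 3.56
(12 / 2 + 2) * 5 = 40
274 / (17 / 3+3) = 411 / 13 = 31.62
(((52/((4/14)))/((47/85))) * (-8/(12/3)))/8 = -82.29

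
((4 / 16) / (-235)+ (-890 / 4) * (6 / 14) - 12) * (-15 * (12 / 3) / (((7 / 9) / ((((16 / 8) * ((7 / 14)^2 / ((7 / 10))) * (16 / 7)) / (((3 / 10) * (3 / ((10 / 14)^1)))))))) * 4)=33908016000 / 789929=42925.40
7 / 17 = 0.41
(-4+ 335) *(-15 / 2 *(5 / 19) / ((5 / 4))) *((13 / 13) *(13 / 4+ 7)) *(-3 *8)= 2442780 / 19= 128567.37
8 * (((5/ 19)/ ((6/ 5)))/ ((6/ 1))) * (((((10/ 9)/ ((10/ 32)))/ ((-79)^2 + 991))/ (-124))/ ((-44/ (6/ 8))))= 25/ 1265115456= 0.00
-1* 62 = -62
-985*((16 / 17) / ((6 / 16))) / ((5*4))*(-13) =81952 / 51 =1606.90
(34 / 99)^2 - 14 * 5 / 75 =-39958 / 49005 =-0.82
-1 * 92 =-92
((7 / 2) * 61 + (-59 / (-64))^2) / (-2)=-877977 / 8192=-107.17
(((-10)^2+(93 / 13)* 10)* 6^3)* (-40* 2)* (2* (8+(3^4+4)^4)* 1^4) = -4023040144550400 / 13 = -309464626503876.92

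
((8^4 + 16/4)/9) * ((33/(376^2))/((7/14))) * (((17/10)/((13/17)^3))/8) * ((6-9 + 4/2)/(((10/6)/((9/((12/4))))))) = -113003913/621206144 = -0.18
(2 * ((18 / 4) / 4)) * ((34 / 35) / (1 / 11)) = 1683 / 70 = 24.04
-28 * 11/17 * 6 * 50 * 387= -2103458.82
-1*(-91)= 91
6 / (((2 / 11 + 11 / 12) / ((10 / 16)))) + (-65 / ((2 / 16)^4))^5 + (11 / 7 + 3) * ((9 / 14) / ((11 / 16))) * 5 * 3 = -20909964049644856954742373344399 / 15631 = -1337724013156218857062400000.00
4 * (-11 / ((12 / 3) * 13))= -11 / 13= -0.85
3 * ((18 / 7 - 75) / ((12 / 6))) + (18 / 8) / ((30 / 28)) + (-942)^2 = 887257.46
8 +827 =835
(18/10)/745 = 9/3725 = 0.00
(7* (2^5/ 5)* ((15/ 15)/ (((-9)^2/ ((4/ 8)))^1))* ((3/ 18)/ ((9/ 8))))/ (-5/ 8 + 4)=3584/ 295245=0.01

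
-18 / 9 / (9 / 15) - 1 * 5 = -8.33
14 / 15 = 0.93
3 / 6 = 0.50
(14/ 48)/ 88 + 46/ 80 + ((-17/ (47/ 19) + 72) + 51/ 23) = 775369667/ 11415360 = 67.92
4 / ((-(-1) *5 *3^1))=0.27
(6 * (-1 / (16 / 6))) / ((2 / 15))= -16.88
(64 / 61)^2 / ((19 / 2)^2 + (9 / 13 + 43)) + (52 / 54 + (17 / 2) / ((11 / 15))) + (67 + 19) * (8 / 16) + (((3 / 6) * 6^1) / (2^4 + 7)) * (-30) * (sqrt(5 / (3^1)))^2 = 17363954684609 / 354074843430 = 49.04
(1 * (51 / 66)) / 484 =17 / 10648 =0.00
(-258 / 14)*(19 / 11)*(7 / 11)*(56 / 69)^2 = -2562112 / 192027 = -13.34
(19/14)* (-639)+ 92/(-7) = -12325/14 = -880.36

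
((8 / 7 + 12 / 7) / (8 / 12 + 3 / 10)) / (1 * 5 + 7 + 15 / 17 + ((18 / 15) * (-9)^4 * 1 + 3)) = 4250 / 11343843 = 0.00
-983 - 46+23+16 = -990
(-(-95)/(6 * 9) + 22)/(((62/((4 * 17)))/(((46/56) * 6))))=501653/3906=128.43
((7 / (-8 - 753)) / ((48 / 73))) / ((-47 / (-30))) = -2555 / 286136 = -0.01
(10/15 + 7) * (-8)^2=1472/3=490.67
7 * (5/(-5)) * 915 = -6405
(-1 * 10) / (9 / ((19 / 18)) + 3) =-190 / 219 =-0.87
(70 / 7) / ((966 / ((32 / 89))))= 160 / 42987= 0.00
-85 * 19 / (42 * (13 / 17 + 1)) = -5491 / 252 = -21.79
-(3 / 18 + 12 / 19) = -91 / 114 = -0.80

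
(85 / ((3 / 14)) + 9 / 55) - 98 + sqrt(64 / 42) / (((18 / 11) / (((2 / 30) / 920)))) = 11 * sqrt(42) / 1304100 + 49307 / 165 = 298.83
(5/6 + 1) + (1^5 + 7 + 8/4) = 71/6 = 11.83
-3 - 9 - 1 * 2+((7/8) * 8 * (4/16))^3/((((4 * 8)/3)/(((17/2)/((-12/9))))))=-281855/16384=-17.20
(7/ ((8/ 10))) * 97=3395/ 4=848.75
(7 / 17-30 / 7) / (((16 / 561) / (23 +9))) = -30426 / 7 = -4346.57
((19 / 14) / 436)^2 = 361 / 37258816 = 0.00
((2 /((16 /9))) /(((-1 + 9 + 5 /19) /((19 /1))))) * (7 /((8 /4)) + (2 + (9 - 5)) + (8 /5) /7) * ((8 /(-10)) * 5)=-2212569 /21980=-100.66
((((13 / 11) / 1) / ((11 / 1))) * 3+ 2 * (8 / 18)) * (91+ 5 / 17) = 2047088 / 18513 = 110.58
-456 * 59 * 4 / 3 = -35872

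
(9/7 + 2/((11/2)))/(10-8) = 127/154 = 0.82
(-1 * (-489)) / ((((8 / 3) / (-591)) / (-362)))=156926457 / 4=39231614.25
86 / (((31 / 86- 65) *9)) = -7396 / 50031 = -0.15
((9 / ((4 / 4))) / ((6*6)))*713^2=508369 / 4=127092.25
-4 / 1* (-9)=36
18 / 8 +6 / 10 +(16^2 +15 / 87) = 150233 / 580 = 259.02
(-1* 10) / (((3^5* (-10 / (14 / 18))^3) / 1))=343 / 17714700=0.00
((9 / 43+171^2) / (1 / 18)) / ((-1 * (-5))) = 22632696 / 215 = 105268.35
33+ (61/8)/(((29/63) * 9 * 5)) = 38707/1160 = 33.37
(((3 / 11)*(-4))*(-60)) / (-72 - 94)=-360 / 913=-0.39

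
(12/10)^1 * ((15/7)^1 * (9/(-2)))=-81/7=-11.57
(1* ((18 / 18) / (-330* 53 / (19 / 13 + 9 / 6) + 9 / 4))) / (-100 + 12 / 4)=28 / 16033809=0.00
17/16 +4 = 81/16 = 5.06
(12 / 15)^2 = 16 / 25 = 0.64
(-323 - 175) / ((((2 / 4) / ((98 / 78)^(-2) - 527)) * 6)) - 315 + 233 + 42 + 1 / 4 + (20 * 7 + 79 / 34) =14282589103 / 163268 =87479.41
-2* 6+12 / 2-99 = -105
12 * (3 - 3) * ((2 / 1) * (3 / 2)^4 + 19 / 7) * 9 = 0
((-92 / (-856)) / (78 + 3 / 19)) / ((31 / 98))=21413 / 4925745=0.00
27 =27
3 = 3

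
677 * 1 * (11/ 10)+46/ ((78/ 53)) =302623/ 390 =775.96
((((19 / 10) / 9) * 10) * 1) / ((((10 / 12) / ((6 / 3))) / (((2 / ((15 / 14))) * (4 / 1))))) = 37.83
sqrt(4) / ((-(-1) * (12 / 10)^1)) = 5 / 3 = 1.67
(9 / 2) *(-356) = -1602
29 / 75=0.39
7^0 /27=1 /27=0.04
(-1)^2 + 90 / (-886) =0.90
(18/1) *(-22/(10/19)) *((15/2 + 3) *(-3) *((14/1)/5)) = 1659042/25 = 66361.68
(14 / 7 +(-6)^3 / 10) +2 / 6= -289 / 15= -19.27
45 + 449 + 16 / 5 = 2486 / 5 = 497.20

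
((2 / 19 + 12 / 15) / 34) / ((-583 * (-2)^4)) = -43 / 15064720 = -0.00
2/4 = 1/2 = 0.50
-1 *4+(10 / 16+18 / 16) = -9 / 4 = -2.25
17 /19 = 0.89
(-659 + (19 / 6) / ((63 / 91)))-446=-59423 / 54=-1100.43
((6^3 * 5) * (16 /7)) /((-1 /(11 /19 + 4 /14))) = -1987200 /931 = -2134.48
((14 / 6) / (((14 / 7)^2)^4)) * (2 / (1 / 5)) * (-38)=-665 / 192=-3.46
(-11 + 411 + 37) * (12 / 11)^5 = 108739584 / 161051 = 675.19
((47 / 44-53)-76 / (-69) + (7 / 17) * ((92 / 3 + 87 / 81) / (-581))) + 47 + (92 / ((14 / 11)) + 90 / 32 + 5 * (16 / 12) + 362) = 474892321195 / 1079516592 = 439.91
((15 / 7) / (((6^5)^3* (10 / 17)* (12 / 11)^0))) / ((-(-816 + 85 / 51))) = 17 / 1786807426940928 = 0.00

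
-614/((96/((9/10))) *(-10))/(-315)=-0.00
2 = 2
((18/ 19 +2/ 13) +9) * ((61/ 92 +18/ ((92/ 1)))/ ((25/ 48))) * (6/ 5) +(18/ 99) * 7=33209782/ 1562275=21.26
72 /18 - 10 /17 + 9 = 211 /17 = 12.41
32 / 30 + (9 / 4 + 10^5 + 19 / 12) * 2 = 3000131 / 15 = 200008.73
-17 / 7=-2.43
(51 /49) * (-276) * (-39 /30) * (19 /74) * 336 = 41721264 /1295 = 32217.19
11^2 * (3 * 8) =2904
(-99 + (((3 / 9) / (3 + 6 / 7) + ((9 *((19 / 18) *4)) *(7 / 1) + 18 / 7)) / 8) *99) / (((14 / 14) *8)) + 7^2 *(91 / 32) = 2187557 / 4032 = 542.55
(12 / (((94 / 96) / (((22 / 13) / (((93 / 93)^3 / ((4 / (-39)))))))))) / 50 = -8448 / 198575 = -0.04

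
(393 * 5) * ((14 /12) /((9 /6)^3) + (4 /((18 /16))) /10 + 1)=90259 /27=3342.93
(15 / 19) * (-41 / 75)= -41 / 95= -0.43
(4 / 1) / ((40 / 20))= 2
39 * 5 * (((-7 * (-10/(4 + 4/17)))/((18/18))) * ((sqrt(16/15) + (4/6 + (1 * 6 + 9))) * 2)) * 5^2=386750 * sqrt(15)/9 + 45443125/18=2691048.76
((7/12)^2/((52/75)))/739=1225/1844544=0.00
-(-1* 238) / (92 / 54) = 3213 / 23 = 139.70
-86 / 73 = -1.18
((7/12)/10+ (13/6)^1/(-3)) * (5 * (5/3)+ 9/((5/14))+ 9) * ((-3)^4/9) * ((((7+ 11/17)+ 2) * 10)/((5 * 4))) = -3125881/2550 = -1225.84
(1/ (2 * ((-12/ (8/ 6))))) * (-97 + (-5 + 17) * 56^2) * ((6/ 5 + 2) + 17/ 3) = -998431/ 54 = -18489.46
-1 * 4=-4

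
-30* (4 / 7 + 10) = -2220 / 7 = -317.14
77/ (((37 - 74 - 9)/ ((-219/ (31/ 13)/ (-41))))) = -219219/ 58466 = -3.75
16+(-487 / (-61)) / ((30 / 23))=40481 / 1830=22.12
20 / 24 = 5 / 6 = 0.83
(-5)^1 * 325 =-1625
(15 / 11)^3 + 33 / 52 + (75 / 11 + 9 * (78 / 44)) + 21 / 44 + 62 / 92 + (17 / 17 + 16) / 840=27.11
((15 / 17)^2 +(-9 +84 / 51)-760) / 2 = -110770 / 289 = -383.29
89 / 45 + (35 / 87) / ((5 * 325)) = 167786 / 84825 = 1.98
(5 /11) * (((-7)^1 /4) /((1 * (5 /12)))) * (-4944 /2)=51912 /11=4719.27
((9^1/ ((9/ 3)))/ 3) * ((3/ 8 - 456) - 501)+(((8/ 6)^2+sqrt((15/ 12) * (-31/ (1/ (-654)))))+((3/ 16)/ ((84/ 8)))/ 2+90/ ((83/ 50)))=-75349591/ 83664+sqrt(101370)/ 2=-741.43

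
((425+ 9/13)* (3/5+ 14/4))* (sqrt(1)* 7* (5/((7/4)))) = 453788/13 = 34906.77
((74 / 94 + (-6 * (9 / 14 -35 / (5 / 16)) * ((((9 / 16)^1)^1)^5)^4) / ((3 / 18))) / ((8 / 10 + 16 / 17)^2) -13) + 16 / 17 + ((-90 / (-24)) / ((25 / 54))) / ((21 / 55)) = 698195748388835104730540587847913 / 74052190138913808908689747214336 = 9.43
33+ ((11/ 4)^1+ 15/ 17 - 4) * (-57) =3669/ 68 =53.96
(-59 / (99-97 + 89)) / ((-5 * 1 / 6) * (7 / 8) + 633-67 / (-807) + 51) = -253936 / 267645105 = -0.00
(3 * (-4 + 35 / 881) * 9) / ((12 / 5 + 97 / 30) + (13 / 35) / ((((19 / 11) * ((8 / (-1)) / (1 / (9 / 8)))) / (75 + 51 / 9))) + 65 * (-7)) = 3382829730 / 14277458689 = 0.24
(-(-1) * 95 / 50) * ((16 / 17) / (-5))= -152 / 425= -0.36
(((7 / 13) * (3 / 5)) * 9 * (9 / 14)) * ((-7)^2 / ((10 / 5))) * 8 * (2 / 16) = 45.80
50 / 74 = 25 / 37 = 0.68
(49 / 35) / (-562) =-7 / 2810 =-0.00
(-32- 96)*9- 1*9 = -1161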